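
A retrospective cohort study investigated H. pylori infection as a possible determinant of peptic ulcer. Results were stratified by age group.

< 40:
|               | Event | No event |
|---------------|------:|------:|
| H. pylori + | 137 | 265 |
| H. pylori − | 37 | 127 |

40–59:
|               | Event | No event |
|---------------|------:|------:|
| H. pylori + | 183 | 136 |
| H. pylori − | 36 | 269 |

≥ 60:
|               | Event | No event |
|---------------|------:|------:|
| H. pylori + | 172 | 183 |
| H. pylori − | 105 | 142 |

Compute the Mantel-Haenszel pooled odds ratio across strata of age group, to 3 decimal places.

2.631

OR_MH = Σ(aᵢdᵢ/nᵢ) / Σ(bᵢcᵢ/nᵢ), where nᵢ is the stratum total.
Stratum 1 (< 40): n = 566; a·d/n = 137·127/566 = 30.7403; b·c/n = 265·37/566 = 17.3233
Stratum 2 (40–59): n = 624; a·d/n = 183·269/624 = 78.8894; b·c/n = 136·36/624 = 7.8462
Stratum 3 (≥ 60): n = 602; a·d/n = 172·142/602 = 40.5714; b·c/n = 183·105/602 = 31.9186
OR_MH = (30.7403 + 78.8894 + 40.5714) / (17.3233 + 7.8462 + 31.9186) = 150.2011 / 57.0881 = 2.63104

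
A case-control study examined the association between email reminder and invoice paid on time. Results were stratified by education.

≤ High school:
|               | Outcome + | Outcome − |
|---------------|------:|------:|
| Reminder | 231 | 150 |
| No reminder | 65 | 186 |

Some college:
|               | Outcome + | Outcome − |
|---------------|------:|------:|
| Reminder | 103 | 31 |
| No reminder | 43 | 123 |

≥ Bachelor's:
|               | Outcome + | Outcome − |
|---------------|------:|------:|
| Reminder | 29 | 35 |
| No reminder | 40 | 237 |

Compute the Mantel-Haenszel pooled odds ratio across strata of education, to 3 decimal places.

OR_MH = Σ(aᵢdᵢ/nᵢ) / Σ(bᵢcᵢ/nᵢ), where nᵢ is the stratum total.
Stratum 1 (≤ High school): n = 632; a·d/n = 231·186/632 = 67.9842; b·c/n = 150·65/632 = 15.4272
Stratum 2 (Some college): n = 300; a·d/n = 103·123/300 = 42.2300; b·c/n = 31·43/300 = 4.4433
Stratum 3 (≥ Bachelor's): n = 341; a·d/n = 29·237/341 = 20.1554; b·c/n = 35·40/341 = 4.1056
OR_MH = (67.9842 + 42.2300 + 20.1554) / (15.4272 + 4.4433 + 4.1056) = 130.3696 / 23.9761 = 5.43748

5.437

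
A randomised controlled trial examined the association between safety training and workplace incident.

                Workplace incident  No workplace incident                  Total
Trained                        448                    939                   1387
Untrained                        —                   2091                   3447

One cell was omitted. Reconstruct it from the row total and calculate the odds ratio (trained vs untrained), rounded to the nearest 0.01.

0.74

The missing cell is in the unexposed row: 3447 − 2091 = 1356.
So a = 448, b = 939, c = 1356, d = 2091.
OR = (a·d)/(b·c) = (448 × 2091) / (939 × 1356) = 936768 / 1273284 = 0.73571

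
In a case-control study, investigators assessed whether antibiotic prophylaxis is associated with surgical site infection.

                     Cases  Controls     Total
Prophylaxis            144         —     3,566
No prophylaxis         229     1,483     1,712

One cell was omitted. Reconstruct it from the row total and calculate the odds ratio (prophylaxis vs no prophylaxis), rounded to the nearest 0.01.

The missing cell is in the exposed row: 3566 − 144 = 3422.
So a = 144, b = 3422, c = 229, d = 1483.
OR = (a·d)/(b·c) = (144 × 1483) / (3422 × 229) = 213552 / 783638 = 0.27251

0.27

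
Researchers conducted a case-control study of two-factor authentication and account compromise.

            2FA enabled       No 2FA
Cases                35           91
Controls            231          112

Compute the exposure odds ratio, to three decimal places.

0.186

Reading the table with exposure as columns: a = 35 (2FA enabled, case), b = 231 (2FA enabled, non-case), c = 91 (No 2FA, case), d = 112.
OR = (a·d)/(b·c) = (35 × 112) / (231 × 91) = 3920 / 21021 = 0.18648
Exposure is associated with lower odds of account compromise (OR = 0.19 < 1).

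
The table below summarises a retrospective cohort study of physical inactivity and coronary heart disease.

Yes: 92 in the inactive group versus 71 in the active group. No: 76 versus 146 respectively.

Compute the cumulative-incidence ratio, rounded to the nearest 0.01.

From the description: a = 92, b = 76, c = 71, d = 146.
Risk in exposed = 92/168 = 0.54762; risk in unexposed = 71/217 = 0.32719.
RR = 0.54762 / 0.32719 = 1.67371
The risk among the exposed is 1.67 times that among the unexposed.

1.67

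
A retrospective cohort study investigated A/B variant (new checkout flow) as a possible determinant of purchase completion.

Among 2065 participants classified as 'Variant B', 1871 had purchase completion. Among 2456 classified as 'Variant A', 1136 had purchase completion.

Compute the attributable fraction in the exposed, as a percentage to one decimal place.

From the description: a = 1871, b = 194, c = 1136, d = 1320.
Risk in exposed = 1871/2065 = 0.90605; risk in unexposed = 1136/2456 = 0.46254.
RR = 0.90605/0.46254 = 1.95886
AR% = (RR − 1)/RR × 100 = (1.95886 − 1)/1.95886 × 100 = 48.9499%

48.9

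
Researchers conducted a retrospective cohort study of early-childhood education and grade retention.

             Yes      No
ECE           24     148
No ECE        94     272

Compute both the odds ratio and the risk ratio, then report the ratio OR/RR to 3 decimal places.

0.864

Cells: a = 24, b = 148, c = 94, d = 272.
OR = (24·272)/(148·94) = 6528/13912 = 0.46924
Risk in exposed = 24/172 = 0.13953; risk in unexposed = 94/366 = 0.25683; RR = 0.54330
OR/RR = 0.46924 / 0.54330 = 0.86368
The outcome is not rare, so the OR lies further from 1 than the RR.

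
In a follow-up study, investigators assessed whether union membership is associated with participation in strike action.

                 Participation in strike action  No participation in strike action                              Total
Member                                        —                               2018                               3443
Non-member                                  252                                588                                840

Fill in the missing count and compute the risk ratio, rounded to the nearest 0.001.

The missing cell is in the exposed row: 3443 − 2018 = 1425.
So a = 1425, b = 2018, c = 252, d = 588.
RR = [a/(a+b)] / [c/(c+d)] = (1425/3443) / (252/840) = 0.41388/0.30000 = 1.37961

1.380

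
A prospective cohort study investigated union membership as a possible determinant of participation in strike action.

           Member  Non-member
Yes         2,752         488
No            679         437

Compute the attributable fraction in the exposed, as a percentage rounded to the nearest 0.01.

34.23

Reading the table with exposure as columns: a = 2752 (Member, case), b = 679 (Member, non-case), c = 488 (Non-member, case), d = 437.
Risk in exposed = 2752/3431 = 0.80210; risk in unexposed = 488/925 = 0.52757.
RR = 0.80210/0.52757 = 1.52037
AR% = (RR − 1)/RR × 100 = (1.52037 − 1)/1.52037 × 100 = 34.2266%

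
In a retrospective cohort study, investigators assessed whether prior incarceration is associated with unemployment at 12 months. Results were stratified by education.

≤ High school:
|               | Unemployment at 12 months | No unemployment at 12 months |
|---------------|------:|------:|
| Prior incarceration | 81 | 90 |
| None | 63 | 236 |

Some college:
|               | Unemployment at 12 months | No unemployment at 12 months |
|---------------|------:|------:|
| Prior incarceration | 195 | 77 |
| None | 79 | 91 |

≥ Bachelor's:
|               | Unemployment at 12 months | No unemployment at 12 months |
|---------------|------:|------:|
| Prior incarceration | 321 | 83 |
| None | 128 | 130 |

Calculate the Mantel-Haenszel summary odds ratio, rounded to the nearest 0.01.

OR_MH = Σ(aᵢdᵢ/nᵢ) / Σ(bᵢcᵢ/nᵢ), where nᵢ is the stratum total.
Stratum 1 (≤ High school): n = 470; a·d/n = 81·236/470 = 40.6723; b·c/n = 90·63/470 = 12.0638
Stratum 2 (Some college): n = 442; a·d/n = 195·91/442 = 40.1471; b·c/n = 77·79/442 = 13.7624
Stratum 3 (≥ Bachelor's): n = 662; a·d/n = 321·130/662 = 63.0363; b·c/n = 83·128/662 = 16.0483
OR_MH = (40.6723 + 40.1471 + 63.0363) / (12.0638 + 13.7624 + 16.0483) = 143.8557 / 41.8746 = 3.43539

3.44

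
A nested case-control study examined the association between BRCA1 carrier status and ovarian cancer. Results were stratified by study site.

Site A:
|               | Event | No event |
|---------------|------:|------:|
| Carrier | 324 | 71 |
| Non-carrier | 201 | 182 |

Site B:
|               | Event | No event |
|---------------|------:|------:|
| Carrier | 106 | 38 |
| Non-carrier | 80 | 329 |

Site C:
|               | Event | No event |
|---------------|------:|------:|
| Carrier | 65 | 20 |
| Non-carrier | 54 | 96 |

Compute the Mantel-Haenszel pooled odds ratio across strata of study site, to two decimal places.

OR_MH = Σ(aᵢdᵢ/nᵢ) / Σ(bᵢcᵢ/nᵢ), where nᵢ is the stratum total.
Stratum 1 (Site A): n = 778; a·d/n = 324·182/778 = 75.7943; b·c/n = 71·201/778 = 18.3432
Stratum 2 (Site B): n = 553; a·d/n = 106·329/553 = 63.0633; b·c/n = 38·80/553 = 5.4973
Stratum 3 (Site C): n = 235; a·d/n = 65·96/235 = 26.5532; b·c/n = 20·54/235 = 4.5957
OR_MH = (75.7943 + 63.0633 + 26.5532) / (18.3432 + 5.4973 + 4.5957) = 165.4108 / 28.4362 = 5.81691

5.82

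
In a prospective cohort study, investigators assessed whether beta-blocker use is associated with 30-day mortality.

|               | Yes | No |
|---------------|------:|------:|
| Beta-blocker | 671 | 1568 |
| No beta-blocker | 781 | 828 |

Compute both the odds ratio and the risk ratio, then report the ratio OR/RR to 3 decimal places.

Cells: a = 671, b = 1568, c = 781, d = 828.
OR = (671·828)/(1568·781) = 555588/1224608 = 0.45369
Risk in exposed = 671/2239 = 0.29969; risk in unexposed = 781/1609 = 0.48539; RR = 0.61741
OR/RR = 0.45369 / 0.61741 = 0.73482
The outcome is not rare, so the OR lies further from 1 than the RR.

0.735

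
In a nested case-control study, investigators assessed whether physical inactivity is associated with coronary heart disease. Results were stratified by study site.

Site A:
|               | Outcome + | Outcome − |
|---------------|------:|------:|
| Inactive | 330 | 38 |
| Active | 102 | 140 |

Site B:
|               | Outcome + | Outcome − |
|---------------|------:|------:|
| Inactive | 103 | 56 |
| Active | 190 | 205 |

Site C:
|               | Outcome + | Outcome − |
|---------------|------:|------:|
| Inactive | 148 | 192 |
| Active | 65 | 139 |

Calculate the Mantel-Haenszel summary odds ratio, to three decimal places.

OR_MH = Σ(aᵢdᵢ/nᵢ) / Σ(bᵢcᵢ/nᵢ), where nᵢ is the stratum total.
Stratum 1 (Site A): n = 610; a·d/n = 330·140/610 = 75.7377; b·c/n = 38·102/610 = 6.3541
Stratum 2 (Site B): n = 554; a·d/n = 103·205/554 = 38.1137; b·c/n = 56·190/554 = 19.2058
Stratum 3 (Site C): n = 544; a·d/n = 148·139/544 = 37.8162; b·c/n = 192·65/544 = 22.9412
OR_MH = (75.7377 + 38.1137 + 37.8162) / (6.3541 + 19.2058 + 22.9412) = 151.6676 / 48.5011 = 3.12710

3.127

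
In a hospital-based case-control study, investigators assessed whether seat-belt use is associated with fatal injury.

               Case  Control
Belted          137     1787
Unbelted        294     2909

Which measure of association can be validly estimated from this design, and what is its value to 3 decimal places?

0.759

Cells: a = 137, b = 1787, c = 294, d = 2909.
This is a hospital-based case-control study: participants were sampled on outcome status, so risks in the source population cannot be estimated directly — relative risk is not valid here. The odds ratio is the appropriate measure.
OR = (a·d)/(b·c) = (137 × 2909) / (1787 × 294) = 398533 / 525378 = 0.75856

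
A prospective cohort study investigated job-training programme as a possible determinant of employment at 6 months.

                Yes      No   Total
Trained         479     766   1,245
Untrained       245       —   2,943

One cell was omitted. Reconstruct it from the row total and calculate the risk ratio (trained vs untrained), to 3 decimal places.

4.622

The missing cell is in the unexposed row: 2943 − 245 = 2698.
So a = 479, b = 766, c = 245, d = 2698.
RR = [a/(a+b)] / [c/(c+d)] = (479/1245) / (245/2943) = 0.38474/0.08325 = 4.62158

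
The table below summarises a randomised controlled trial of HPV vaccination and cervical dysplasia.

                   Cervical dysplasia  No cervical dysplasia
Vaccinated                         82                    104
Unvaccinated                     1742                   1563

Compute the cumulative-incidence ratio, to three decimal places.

0.836

Cells: a = 82, b = 104, c = 1742, d = 1563.
Risk in exposed = 82/186 = 0.44086; risk in unexposed = 1742/3305 = 0.52708.
RR = 0.44086 / 0.52708 = 0.83642
The risk is 16% lower among the exposed than among the unexposed.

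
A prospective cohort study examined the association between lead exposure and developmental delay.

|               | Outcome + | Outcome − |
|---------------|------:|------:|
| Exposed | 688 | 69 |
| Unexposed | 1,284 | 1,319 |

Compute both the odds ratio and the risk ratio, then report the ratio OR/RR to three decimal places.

Cells: a = 688, b = 69, c = 1284, d = 1319.
OR = (688·1319)/(69·1284) = 907472/88596 = 10.24281
Risk in exposed = 688/757 = 0.90885; risk in unexposed = 1284/2603 = 0.49328; RR = 1.84248
OR/RR = 10.24281 / 1.84248 = 5.55927
The outcome is not rare, so the OR lies further from 1 than the RR.

5.559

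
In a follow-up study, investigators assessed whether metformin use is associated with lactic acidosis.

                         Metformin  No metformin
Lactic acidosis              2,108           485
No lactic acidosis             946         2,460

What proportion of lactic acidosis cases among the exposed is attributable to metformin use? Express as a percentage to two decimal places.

76.14

Reading the table with exposure as columns: a = 2108 (Metformin, case), b = 946 (Metformin, non-case), c = 485 (No metformin, case), d = 2460.
Risk in exposed = 2108/3054 = 0.69024; risk in unexposed = 485/2945 = 0.16469.
RR = 0.69024/0.16469 = 4.19127
AR% = (RR − 1)/RR × 100 = (4.19127 − 1)/4.19127 × 100 = 76.1409%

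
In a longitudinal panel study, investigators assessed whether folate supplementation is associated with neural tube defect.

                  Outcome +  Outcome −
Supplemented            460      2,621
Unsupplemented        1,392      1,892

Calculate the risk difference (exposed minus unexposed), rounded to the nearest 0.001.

-0.275

Cells: a = 460, b = 2621, c = 1392, d = 1892.
Risk in exposed = 460/3081 = 0.149302; risk in unexposed = 1392/3284 = 0.423873.
Risk difference = 0.149302 − 0.423873 = -0.274571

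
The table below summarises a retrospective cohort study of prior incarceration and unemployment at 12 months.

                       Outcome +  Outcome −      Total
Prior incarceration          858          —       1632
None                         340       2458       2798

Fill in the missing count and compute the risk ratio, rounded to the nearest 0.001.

4.326

The missing cell is in the exposed row: 1632 − 858 = 774.
So a = 858, b = 774, c = 340, d = 2458.
RR = [a/(a+b)] / [c/(c+d)] = (858/1632) / (340/2798) = 0.52574/0.12152 = 4.32649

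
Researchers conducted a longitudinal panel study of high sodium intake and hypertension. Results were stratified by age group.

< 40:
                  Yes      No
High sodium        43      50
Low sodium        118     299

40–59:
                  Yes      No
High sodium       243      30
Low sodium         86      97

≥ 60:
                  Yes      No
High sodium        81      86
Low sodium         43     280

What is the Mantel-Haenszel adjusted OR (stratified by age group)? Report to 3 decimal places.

4.973

OR_MH = Σ(aᵢdᵢ/nᵢ) / Σ(bᵢcᵢ/nᵢ), where nᵢ is the stratum total.
Stratum 1 (< 40): n = 510; a·d/n = 43·299/510 = 25.2098; b·c/n = 50·118/510 = 11.5686
Stratum 2 (40–59): n = 456; a·d/n = 243·97/456 = 51.6908; b·c/n = 30·86/456 = 5.6579
Stratum 3 (≥ 60): n = 490; a·d/n = 81·280/490 = 46.2857; b·c/n = 86·43/490 = 7.5469
OR_MH = (25.2098 + 51.6908 + 46.2857) / (11.5686 + 5.6579 + 7.5469) = 123.1863 / 24.7735 = 4.97251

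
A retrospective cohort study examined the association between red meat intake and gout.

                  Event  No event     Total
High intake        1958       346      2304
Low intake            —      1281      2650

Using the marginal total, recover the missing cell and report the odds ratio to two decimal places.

The missing cell is in the unexposed row: 2650 − 1281 = 1369.
So a = 1958, b = 346, c = 1369, d = 1281.
OR = (a·d)/(b·c) = (1958 × 1281) / (346 × 1369) = 2508198 / 473674 = 5.29520

5.30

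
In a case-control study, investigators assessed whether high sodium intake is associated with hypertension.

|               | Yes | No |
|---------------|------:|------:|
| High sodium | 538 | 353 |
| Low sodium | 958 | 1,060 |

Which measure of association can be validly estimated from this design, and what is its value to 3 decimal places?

Cells: a = 538, b = 353, c = 958, d = 1060.
This is a case-control study: participants were sampled on outcome status, so risks in the source population cannot be estimated directly — relative risk is not valid here. The odds ratio is the appropriate measure.
OR = (a·d)/(b·c) = (538 × 1060) / (353 × 958) = 570280 / 338174 = 1.68635

1.686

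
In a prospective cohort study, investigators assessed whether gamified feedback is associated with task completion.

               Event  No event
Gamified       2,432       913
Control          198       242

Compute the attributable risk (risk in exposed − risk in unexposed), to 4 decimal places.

Cells: a = 2432, b = 913, c = 198, d = 242.
Risk in exposed = 2432/3345 = 0.727055; risk in unexposed = 198/440 = 0.450000.
Risk difference = 0.727055 − 0.450000 = 0.277055

0.2771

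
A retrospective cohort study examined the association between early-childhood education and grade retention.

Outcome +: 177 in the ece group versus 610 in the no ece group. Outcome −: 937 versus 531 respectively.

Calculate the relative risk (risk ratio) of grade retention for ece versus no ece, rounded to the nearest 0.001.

0.297

From the description: a = 177, b = 937, c = 610, d = 531.
Risk in exposed = 177/1114 = 0.15889; risk in unexposed = 610/1141 = 0.53462.
RR = 0.15889 / 0.53462 = 0.29720
The risk is 70% lower among the exposed than among the unexposed.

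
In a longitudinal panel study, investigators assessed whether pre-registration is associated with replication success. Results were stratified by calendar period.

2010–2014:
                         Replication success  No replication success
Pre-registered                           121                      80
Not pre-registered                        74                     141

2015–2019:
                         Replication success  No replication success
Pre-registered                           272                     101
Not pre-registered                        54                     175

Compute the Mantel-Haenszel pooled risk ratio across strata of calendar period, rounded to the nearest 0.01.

2.40

RR_MH = Σ(aᵢ·n₀ᵢ/nᵢ) / Σ(cᵢ·n₁ᵢ/nᵢ), with n₁ᵢ = aᵢ+bᵢ (exposed), n₀ᵢ = cᵢ+dᵢ (unexposed), nᵢ = n₁ᵢ+n₀ᵢ.
Stratum 1 (2010–2014): n₁ = 201, n₀ = 215, n = 416; a·n₀/n = 121·215/416 = 62.5361; c·n₁/n = 74·201/416 = 35.7548
Stratum 2 (2015–2019): n₁ = 373, n₀ = 229, n = 602; a·n₀/n = 272·229/602 = 103.4684; c·n₁/n = 54·373/602 = 33.4585
RR_MH = (62.5361 + 103.4684) / (35.7548 + 33.4585) = 166.0045 / 69.2133 = 2.39845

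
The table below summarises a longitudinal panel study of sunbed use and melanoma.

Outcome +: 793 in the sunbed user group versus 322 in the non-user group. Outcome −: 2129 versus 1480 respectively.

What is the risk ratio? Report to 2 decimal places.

From the description: a = 793, b = 2129, c = 322, d = 1480.
Risk in exposed = 793/2922 = 0.27139; risk in unexposed = 322/1802 = 0.17869.
RR = 0.27139 / 0.17869 = 1.51877
The risk among the exposed is 1.52 times that among the unexposed.

1.52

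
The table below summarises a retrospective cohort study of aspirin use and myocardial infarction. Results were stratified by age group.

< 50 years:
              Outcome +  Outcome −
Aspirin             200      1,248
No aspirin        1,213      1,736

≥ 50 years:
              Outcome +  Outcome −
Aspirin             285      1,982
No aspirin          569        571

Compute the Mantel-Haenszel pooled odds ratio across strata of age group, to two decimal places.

0.19

OR_MH = Σ(aᵢdᵢ/nᵢ) / Σ(bᵢcᵢ/nᵢ), where nᵢ is the stratum total.
Stratum 1 (< 50 years): n = 4397; a·d/n = 200·1736/4397 = 78.9629; b·c/n = 1248·1213/4397 = 344.2856
Stratum 2 (≥ 50 years): n = 3407; a·d/n = 285·571/3407 = 47.7649; b·c/n = 1982·569/3407 = 331.0120
OR_MH = (78.9629 + 47.7649) / (344.2856 + 331.0120) = 126.7278 / 675.2977 = 0.18766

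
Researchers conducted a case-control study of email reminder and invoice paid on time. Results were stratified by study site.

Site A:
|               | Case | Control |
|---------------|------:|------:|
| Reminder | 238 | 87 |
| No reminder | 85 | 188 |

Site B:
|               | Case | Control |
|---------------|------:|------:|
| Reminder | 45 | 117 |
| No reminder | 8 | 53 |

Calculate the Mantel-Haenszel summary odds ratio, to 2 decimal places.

OR_MH = Σ(aᵢdᵢ/nᵢ) / Σ(bᵢcᵢ/nᵢ), where nᵢ is the stratum total.
Stratum 1 (Site A): n = 598; a·d/n = 238·188/598 = 74.8227; b·c/n = 87·85/598 = 12.3662
Stratum 2 (Site B): n = 223; a·d/n = 45·53/223 = 10.6951; b·c/n = 117·8/223 = 4.1973
OR_MH = (74.8227 + 10.6951) / (12.3662 + 4.1973) = 85.5178 / 16.5635 = 5.16302

5.16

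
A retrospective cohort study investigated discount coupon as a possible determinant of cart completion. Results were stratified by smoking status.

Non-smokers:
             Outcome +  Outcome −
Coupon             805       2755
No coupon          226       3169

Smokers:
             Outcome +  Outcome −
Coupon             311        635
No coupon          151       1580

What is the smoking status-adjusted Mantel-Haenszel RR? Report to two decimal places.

3.51

RR_MH = Σ(aᵢ·n₀ᵢ/nᵢ) / Σ(cᵢ·n₁ᵢ/nᵢ), with n₁ᵢ = aᵢ+bᵢ (exposed), n₀ᵢ = cᵢ+dᵢ (unexposed), nᵢ = n₁ᵢ+n₀ᵢ.
Stratum 1 (Non-smokers): n₁ = 3560, n₀ = 3395, n = 6955; a·n₀/n = 805·3395/6955 = 392.9511; c·n₁/n = 226·3560/6955 = 115.6808
Stratum 2 (Smokers): n₁ = 946, n₀ = 1731, n = 2677; a·n₀/n = 311·1731/2677 = 201.0986; c·n₁/n = 151·946/2677 = 53.3605
RR_MH = (392.9511 + 201.0986) / (115.6808 + 53.3605) = 594.0497 / 169.0413 = 3.51423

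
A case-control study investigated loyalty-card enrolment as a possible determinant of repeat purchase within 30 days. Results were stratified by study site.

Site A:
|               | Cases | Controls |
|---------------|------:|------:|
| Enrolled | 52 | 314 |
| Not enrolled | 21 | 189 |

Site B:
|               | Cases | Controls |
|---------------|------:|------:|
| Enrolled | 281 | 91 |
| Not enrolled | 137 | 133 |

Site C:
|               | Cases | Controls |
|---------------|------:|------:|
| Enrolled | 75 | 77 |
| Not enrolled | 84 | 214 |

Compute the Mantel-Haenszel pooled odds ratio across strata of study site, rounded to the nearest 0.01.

OR_MH = Σ(aᵢdᵢ/nᵢ) / Σ(bᵢcᵢ/nᵢ), where nᵢ is the stratum total.
Stratum 1 (Site A): n = 576; a·d/n = 52·189/576 = 17.0625; b·c/n = 314·21/576 = 11.4479
Stratum 2 (Site B): n = 642; a·d/n = 281·133/642 = 58.2134; b·c/n = 91·137/642 = 19.4190
Stratum 3 (Site C): n = 450; a·d/n = 75·214/450 = 35.6667; b·c/n = 77·84/450 = 14.3733
OR_MH = (17.0625 + 58.2134 + 35.6667) / (11.4479 + 19.4190 + 14.3733) = 110.9426 / 45.2403 = 2.45230

2.45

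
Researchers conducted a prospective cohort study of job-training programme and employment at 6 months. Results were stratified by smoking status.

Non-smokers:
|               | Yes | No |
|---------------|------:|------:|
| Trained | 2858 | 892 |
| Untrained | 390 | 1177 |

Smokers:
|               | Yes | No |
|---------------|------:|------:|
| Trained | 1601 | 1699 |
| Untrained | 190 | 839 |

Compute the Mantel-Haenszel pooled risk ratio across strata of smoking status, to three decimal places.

RR_MH = Σ(aᵢ·n₀ᵢ/nᵢ) / Σ(cᵢ·n₁ᵢ/nᵢ), with n₁ᵢ = aᵢ+bᵢ (exposed), n₀ᵢ = cᵢ+dᵢ (unexposed), nᵢ = n₁ᵢ+n₀ᵢ.
Stratum 1 (Non-smokers): n₁ = 3750, n₀ = 1567, n = 5317; a·n₀/n = 2858·1567/5317 = 842.2957; c·n₁/n = 390·3750/5317 = 275.0611
Stratum 2 (Smokers): n₁ = 3300, n₀ = 1029, n = 4329; a·n₀/n = 1601·1029/4329 = 380.5565; c·n₁/n = 190·3300/4329 = 144.8371
RR_MH = (842.2957 + 380.5565) / (275.0611 + 144.8371) = 1222.8521 / 419.8983 = 2.91226

2.912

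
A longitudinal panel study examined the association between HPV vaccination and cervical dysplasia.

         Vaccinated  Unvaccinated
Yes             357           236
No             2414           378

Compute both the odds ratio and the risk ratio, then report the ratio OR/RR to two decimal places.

Reading the table with exposure as columns: a = 357 (Vaccinated, case), b = 2414 (Vaccinated, non-case), c = 236 (Unvaccinated, case), d = 378.
OR = (357·378)/(2414·236) = 134946/569704 = 0.23687
Risk in exposed = 357/2771 = 0.12883; risk in unexposed = 236/614 = 0.38436; RR = 0.33519
OR/RR = 0.23687 / 0.33519 = 0.70668
The outcome is not rare, so the OR lies further from 1 than the RR.

0.71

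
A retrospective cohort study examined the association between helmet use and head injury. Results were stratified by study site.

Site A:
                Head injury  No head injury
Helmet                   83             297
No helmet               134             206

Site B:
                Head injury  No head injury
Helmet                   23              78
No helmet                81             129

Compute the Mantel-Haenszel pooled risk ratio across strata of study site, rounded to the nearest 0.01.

0.56

RR_MH = Σ(aᵢ·n₀ᵢ/nᵢ) / Σ(cᵢ·n₁ᵢ/nᵢ), with n₁ᵢ = aᵢ+bᵢ (exposed), n₀ᵢ = cᵢ+dᵢ (unexposed), nᵢ = n₁ᵢ+n₀ᵢ.
Stratum 1 (Site A): n₁ = 380, n₀ = 340, n = 720; a·n₀/n = 83·340/720 = 39.1944; c·n₁/n = 134·380/720 = 70.7222
Stratum 2 (Site B): n₁ = 101, n₀ = 210, n = 311; a·n₀/n = 23·210/311 = 15.5305; c·n₁/n = 81·101/311 = 26.3055
RR_MH = (39.1944 + 15.5305) / (70.7222 + 26.3055) = 54.7250 / 97.0277 = 0.56401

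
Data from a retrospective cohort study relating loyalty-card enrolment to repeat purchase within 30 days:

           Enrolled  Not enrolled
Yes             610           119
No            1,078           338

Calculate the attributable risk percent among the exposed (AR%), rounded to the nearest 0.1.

27.9

Reading the table with exposure as columns: a = 610 (Enrolled, case), b = 1078 (Enrolled, non-case), c = 119 (Not enrolled, case), d = 338.
Risk in exposed = 610/1688 = 0.36137; risk in unexposed = 119/457 = 0.26039.
RR = 0.36137/0.26039 = 1.38780
AR% = (RR − 1)/RR × 100 = (1.38780 − 1)/1.38780 × 100 = 27.9435%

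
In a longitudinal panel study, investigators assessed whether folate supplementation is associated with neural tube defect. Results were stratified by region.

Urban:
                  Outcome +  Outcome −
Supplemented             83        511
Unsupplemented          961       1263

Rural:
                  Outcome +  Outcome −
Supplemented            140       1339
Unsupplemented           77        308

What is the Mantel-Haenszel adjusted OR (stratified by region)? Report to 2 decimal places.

0.26

OR_MH = Σ(aᵢdᵢ/nᵢ) / Σ(bᵢcᵢ/nᵢ), where nᵢ is the stratum total.
Stratum 1 (Urban): n = 2818; a·d/n = 83·1263/2818 = 37.1998; b·c/n = 511·961/2818 = 174.2622
Stratum 2 (Rural): n = 1864; a·d/n = 140·308/1864 = 23.1330; b·c/n = 1339·77/1864 = 55.3128
OR_MH = (37.1998 + 23.1330) / (174.2622 + 55.3128) = 60.3328 / 229.5750 = 0.26280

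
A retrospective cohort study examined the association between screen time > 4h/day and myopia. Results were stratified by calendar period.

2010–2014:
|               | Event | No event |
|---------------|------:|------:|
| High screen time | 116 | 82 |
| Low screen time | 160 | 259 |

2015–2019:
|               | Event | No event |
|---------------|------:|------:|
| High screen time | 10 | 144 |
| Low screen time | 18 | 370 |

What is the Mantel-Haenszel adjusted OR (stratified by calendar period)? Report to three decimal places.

OR_MH = Σ(aᵢdᵢ/nᵢ) / Σ(bᵢcᵢ/nᵢ), where nᵢ is the stratum total.
Stratum 1 (2010–2014): n = 617; a·d/n = 116·259/617 = 48.6937; b·c/n = 82·160/617 = 21.2642
Stratum 2 (2015–2019): n = 542; a·d/n = 10·370/542 = 6.8266; b·c/n = 144·18/542 = 4.7823
OR_MH = (48.6937 + 6.8266) / (21.2642 + 4.7823) = 55.5202 / 26.0465 = 2.13158

2.132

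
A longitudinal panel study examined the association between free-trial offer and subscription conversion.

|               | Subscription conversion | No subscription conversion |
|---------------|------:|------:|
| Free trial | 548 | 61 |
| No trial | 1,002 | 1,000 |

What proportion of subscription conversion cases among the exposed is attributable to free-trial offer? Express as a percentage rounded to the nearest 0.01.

Cells: a = 548, b = 61, c = 1002, d = 1000.
Risk in exposed = 548/609 = 0.89984; risk in unexposed = 1002/2002 = 0.50050.
RR = 0.89984/0.50050 = 1.79788
AR% = (RR − 1)/RR × 100 = (1.79788 − 1)/1.79788 × 100 = 44.3788%

44.38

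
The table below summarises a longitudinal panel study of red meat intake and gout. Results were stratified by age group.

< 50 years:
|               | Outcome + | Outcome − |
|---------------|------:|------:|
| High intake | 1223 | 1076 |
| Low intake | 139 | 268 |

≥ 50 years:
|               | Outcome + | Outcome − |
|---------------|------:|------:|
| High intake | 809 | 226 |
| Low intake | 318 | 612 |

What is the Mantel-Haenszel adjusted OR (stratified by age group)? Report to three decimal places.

OR_MH = Σ(aᵢdᵢ/nᵢ) / Σ(bᵢcᵢ/nᵢ), where nᵢ is the stratum total.
Stratum 1 (< 50 years): n = 2706; a·d/n = 1223·268/2706 = 121.1249; b·c/n = 1076·139/2706 = 55.2712
Stratum 2 (≥ 50 years): n = 1965; a·d/n = 809·612/1965 = 251.9634; b·c/n = 226·318/1965 = 36.5740
OR_MH = (121.1249 + 251.9634) / (55.2712 + 36.5740) = 373.0883 / 91.8453 = 4.06214

4.062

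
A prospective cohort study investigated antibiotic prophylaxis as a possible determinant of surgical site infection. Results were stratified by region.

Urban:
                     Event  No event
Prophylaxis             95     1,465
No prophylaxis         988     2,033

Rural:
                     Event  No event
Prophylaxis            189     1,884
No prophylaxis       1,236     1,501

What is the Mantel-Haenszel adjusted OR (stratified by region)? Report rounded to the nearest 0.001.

OR_MH = Σ(aᵢdᵢ/nᵢ) / Σ(bᵢcᵢ/nᵢ), where nᵢ is the stratum total.
Stratum 1 (Urban): n = 4581; a·d/n = 95·2033/4581 = 42.1600; b·c/n = 1465·988/4581 = 315.9616
Stratum 2 (Rural): n = 4810; a·d/n = 189·1501/4810 = 58.9790; b·c/n = 1884·1236/4810 = 484.1214
OR_MH = (42.1600 + 58.9790) / (315.9616 + 484.1214) = 101.1390 / 800.0830 = 0.12641

0.126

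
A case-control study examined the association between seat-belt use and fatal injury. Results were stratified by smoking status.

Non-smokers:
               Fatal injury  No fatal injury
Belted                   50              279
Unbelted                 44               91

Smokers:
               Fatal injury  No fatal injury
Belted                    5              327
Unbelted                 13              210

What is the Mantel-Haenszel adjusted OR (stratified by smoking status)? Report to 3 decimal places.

OR_MH = Σ(aᵢdᵢ/nᵢ) / Σ(bᵢcᵢ/nᵢ), where nᵢ is the stratum total.
Stratum 1 (Non-smokers): n = 464; a·d/n = 50·91/464 = 9.8060; b·c/n = 279·44/464 = 26.4569
Stratum 2 (Smokers): n = 555; a·d/n = 5·210/555 = 1.8919; b·c/n = 327·13/555 = 7.6595
OR_MH = (9.8060 + 1.8919) / (26.4569 + 7.6595) = 11.6979 / 34.1164 = 0.34288

0.343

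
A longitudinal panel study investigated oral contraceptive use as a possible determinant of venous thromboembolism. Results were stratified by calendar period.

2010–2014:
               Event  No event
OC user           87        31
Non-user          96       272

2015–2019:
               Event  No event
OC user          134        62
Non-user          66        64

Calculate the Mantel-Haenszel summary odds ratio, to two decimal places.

OR_MH = Σ(aᵢdᵢ/nᵢ) / Σ(bᵢcᵢ/nᵢ), where nᵢ is the stratum total.
Stratum 1 (2010–2014): n = 486; a·d/n = 87·272/486 = 48.6914; b·c/n = 31·96/486 = 6.1235
Stratum 2 (2015–2019): n = 326; a·d/n = 134·64/326 = 26.3067; b·c/n = 62·66/326 = 12.5521
OR_MH = (48.6914 + 26.3067) / (6.1235 + 12.5521) = 74.9981 / 18.6756 = 4.01583

4.02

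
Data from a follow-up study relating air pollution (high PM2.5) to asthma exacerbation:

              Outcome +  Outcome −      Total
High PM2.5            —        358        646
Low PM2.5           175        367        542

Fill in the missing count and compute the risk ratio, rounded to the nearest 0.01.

The missing cell is in the exposed row: 646 − 358 = 288.
So a = 288, b = 358, c = 175, d = 367.
RR = [a/(a+b)] / [c/(c+d)] = (288/646) / (175/542) = 0.44582/0.32288 = 1.38077

1.38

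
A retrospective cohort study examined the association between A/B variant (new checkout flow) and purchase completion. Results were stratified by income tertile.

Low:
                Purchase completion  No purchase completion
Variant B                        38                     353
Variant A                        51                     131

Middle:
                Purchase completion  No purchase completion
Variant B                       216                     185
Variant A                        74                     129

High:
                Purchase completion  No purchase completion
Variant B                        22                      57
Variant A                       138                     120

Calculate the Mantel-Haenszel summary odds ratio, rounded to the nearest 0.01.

0.81

OR_MH = Σ(aᵢdᵢ/nᵢ) / Σ(bᵢcᵢ/nᵢ), where nᵢ is the stratum total.
Stratum 1 (Low): n = 573; a·d/n = 38·131/573 = 8.6876; b·c/n = 353·51/573 = 31.4188
Stratum 2 (Middle): n = 604; a·d/n = 216·129/604 = 46.1325; b·c/n = 185·74/604 = 22.6656
Stratum 3 (High): n = 337; a·d/n = 22·120/337 = 7.8338; b·c/n = 57·138/337 = 23.3412
OR_MH = (8.6876 + 46.1325 + 7.8338) / (31.4188 + 22.6656 + 23.3412) = 62.6539 / 77.4257 = 0.80921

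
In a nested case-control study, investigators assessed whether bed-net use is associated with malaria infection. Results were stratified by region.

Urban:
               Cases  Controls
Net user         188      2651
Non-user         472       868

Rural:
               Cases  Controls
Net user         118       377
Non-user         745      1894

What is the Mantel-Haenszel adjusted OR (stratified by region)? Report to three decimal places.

0.284

OR_MH = Σ(aᵢdᵢ/nᵢ) / Σ(bᵢcᵢ/nᵢ), where nᵢ is the stratum total.
Stratum 1 (Urban): n = 4179; a·d/n = 188·868/4179 = 39.0486; b·c/n = 2651·472/4179 = 299.4190
Stratum 2 (Rural): n = 3134; a·d/n = 118·1894/3134 = 71.3121; b·c/n = 377·745/3134 = 89.6187
OR_MH = (39.0486 + 71.3121) / (299.4190 + 89.6187) = 110.3606 / 389.0377 = 0.28368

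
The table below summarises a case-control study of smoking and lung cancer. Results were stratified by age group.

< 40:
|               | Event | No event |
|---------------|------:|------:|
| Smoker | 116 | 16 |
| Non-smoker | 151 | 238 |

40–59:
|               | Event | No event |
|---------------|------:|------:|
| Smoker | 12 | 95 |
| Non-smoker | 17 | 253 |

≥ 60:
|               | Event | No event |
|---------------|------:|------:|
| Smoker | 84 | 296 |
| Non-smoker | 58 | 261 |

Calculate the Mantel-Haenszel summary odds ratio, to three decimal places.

2.760

OR_MH = Σ(aᵢdᵢ/nᵢ) / Σ(bᵢcᵢ/nᵢ), where nᵢ is the stratum total.
Stratum 1 (< 40): n = 521; a·d/n = 116·238/521 = 52.9904; b·c/n = 16·151/521 = 4.6372
Stratum 2 (40–59): n = 377; a·d/n = 12·253/377 = 8.0531; b·c/n = 95·17/377 = 4.2838
Stratum 3 (≥ 60): n = 699; a·d/n = 84·261/699 = 31.3648; b·c/n = 296·58/699 = 24.5608
OR_MH = (52.9904 + 8.0531 + 31.3648) / (4.6372 + 4.2838 + 24.5608) = 92.4083 / 33.4819 = 2.75995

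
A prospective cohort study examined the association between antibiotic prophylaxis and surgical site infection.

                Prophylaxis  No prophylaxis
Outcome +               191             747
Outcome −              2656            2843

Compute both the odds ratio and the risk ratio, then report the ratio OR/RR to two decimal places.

Reading the table with exposure as columns: a = 191 (Prophylaxis, case), b = 2656 (Prophylaxis, non-case), c = 747 (No prophylaxis, case), d = 2843.
OR = (191·2843)/(2656·747) = 543013/1984032 = 0.27369
Risk in exposed = 191/2847 = 0.06709; risk in unexposed = 747/3590 = 0.20808; RR = 0.32242
OR/RR = 0.27369 / 0.32242 = 0.84887
The outcome is not rare, so the OR lies further from 1 than the RR.

0.85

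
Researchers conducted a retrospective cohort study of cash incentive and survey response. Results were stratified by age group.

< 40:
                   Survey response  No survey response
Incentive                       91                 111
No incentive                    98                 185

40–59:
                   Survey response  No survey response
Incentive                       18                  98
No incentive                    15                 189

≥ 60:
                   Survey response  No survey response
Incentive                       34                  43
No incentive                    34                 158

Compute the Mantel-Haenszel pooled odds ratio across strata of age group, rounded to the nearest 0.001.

2.012

OR_MH = Σ(aᵢdᵢ/nᵢ) / Σ(bᵢcᵢ/nᵢ), where nᵢ is the stratum total.
Stratum 1 (< 40): n = 485; a·d/n = 91·185/485 = 34.7113; b·c/n = 111·98/485 = 22.4289
Stratum 2 (40–59): n = 320; a·d/n = 18·189/320 = 10.6312; b·c/n = 98·15/320 = 4.5938
Stratum 3 (≥ 60): n = 269; a·d/n = 34·158/269 = 19.9703; b·c/n = 43·34/269 = 5.4349
OR_MH = (34.7113 + 10.6312 + 19.9703) / (22.4289 + 4.5938 + 5.4349) = 65.3129 / 32.4576 = 2.01225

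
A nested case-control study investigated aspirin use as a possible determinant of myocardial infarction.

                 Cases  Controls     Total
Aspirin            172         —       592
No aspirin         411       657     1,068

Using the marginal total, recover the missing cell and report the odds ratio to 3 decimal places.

The missing cell is in the exposed row: 592 − 172 = 420.
So a = 172, b = 420, c = 411, d = 657.
OR = (a·d)/(b·c) = (172 × 657) / (420 × 411) = 113004 / 172620 = 0.65464

0.655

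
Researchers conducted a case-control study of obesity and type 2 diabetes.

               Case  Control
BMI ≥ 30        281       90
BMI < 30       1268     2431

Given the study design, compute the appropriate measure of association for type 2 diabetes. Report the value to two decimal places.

Cells: a = 281, b = 90, c = 1268, d = 2431.
This is a case-control study: participants were sampled on outcome status, so risks in the source population cannot be estimated directly — relative risk is not valid here. The odds ratio is the appropriate measure.
OR = (a·d)/(b·c) = (281 × 2431) / (90 × 1268) = 683111 / 114120 = 5.98590

5.99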